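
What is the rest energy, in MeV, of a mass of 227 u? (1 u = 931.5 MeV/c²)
E = mc² = 2.115e5 MeV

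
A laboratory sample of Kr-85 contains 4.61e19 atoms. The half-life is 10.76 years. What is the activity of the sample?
A = λN = 2.97e18 decays/year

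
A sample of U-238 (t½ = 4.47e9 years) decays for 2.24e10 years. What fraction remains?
N/N₀ = (1/2)^(t/t½) = 0.03101 = 3.1%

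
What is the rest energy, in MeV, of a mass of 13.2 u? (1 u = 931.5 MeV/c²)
E = mc² = 12300 MeV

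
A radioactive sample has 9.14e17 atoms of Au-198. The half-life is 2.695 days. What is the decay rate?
A = λN = 2.351e17 decays/day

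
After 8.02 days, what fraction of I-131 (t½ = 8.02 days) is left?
N/N₀ = (1/2)^(t/t½) = 0.5 = 50%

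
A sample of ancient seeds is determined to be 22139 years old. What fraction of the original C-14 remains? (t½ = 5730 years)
N/N₀ = (1/2)^(t/t½) = 0.06869 = 6.87%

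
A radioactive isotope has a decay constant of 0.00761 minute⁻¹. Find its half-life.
t½ = ln(2)/λ = 91.08 minutes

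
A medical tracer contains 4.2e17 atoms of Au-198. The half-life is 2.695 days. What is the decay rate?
A = λN = 1.08e17 decays/day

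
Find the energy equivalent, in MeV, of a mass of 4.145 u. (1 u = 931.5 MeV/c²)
E = mc² = 3861 MeV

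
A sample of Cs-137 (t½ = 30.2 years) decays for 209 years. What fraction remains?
N/N₀ = (1/2)^(t/t½) = 0.008255 = 0.825%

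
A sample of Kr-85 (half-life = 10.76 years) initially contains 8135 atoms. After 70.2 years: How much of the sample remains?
N = N₀(1/2)^(t/t½) = 88.39 atoms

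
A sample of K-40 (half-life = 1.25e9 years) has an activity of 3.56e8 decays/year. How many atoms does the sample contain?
N = A/λ = 6.42e17 atoms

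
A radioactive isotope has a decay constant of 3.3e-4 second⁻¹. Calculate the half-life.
t½ = ln(2)/λ = 2100 seconds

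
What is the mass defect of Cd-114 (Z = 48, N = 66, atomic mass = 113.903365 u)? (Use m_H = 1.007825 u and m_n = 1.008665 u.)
Δm = Z·m_H + N·m_n − M = 1.044 u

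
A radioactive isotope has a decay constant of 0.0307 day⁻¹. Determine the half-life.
t½ = ln(2)/λ = 22.58 days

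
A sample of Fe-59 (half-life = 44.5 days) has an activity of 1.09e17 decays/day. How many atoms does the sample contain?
N = A/λ = 6.998e18 atoms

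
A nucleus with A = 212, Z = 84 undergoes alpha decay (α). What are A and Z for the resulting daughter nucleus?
Daughter: A = 208, Z = 82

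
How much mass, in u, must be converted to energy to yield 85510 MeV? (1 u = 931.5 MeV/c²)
m = E/c² = 91.8 u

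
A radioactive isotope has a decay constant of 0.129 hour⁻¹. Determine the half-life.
t½ = ln(2)/λ = 5.373 hours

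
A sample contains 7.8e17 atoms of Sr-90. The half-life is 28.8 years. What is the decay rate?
A = λN = 1.877e16 decays/year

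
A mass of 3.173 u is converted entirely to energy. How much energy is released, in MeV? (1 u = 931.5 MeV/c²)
E = mc² = 2956 MeV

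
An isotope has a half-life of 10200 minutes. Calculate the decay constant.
λ = ln(2)/t½ = 6.796e-5 minute⁻¹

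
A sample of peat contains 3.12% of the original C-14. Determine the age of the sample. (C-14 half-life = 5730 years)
Age = t½ × log₂(1/ratio) = 28660 years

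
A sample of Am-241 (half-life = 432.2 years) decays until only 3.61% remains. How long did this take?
t = t½ × log₂(N₀/N) = 2071 years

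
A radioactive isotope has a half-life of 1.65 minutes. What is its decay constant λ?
λ = ln(2)/t½ = 0.4201 minute⁻¹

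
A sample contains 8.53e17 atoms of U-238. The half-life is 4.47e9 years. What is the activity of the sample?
A = λN = 1.323e8 decays/year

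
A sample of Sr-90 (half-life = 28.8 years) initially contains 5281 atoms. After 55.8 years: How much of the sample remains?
N = N₀(1/2)^(t/t½) = 1379 atoms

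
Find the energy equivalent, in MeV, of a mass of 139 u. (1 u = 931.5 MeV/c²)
E = mc² = 1.295e5 MeV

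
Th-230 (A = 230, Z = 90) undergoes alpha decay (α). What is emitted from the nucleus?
α particle = ⁴₂He (2 protons + 2 neutrons)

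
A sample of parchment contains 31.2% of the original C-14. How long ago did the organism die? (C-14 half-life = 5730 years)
Age = t½ × log₂(1/ratio) = 9629 years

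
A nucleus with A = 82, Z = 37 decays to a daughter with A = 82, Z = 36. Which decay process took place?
ΔA = 0, ΔZ = -1 ⇒ beta-plus decay (β⁺) or electron capture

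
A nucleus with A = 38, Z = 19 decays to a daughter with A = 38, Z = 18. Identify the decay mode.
ΔA = 0, ΔZ = -1 ⇒ beta-plus decay (β⁺) or electron capture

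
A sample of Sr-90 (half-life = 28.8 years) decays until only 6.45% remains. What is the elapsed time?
t = t½ × log₂(N₀/N) = 113.9 years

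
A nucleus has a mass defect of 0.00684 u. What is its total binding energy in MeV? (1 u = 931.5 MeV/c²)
B.E. = Δm × 931.5 = 6.371 MeV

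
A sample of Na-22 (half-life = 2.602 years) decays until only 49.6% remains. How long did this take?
t = t½ × log₂(N₀/N) = 2.632 years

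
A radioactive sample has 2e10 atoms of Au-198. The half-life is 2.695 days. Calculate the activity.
A = λN = 5.144e9 decays/day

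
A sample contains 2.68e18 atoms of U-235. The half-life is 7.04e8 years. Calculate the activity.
A = λN = 2.639e9 decays/year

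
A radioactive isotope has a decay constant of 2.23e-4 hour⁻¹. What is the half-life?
t½ = ln(2)/λ = 3108 hours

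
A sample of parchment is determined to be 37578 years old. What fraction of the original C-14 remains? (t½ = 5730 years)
N/N₀ = (1/2)^(t/t½) = 0.01061 = 1.06%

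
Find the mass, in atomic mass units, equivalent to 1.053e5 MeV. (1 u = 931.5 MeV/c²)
m = E/c² = 113 u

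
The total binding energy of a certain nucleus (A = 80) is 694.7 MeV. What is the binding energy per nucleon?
B.E./A = 694.7/80 = 8.684 MeV/nucleon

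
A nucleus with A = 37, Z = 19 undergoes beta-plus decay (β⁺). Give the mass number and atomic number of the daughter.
Daughter: A = 37, Z = 18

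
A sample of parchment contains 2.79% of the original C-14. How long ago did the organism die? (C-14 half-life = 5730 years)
Age = t½ × log₂(1/ratio) = 29590 years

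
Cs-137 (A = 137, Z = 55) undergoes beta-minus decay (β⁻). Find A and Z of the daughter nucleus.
Daughter: A = 137, Z = 56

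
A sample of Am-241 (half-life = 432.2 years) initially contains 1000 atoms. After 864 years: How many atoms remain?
N = N₀(1/2)^(t/t½) = 250.2 atoms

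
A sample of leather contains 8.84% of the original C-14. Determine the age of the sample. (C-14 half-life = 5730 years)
Age = t½ × log₂(1/ratio) = 20050 years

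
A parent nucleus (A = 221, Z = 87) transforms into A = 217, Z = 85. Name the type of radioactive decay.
ΔA = -4, ΔZ = -2 ⇒ alpha decay (α)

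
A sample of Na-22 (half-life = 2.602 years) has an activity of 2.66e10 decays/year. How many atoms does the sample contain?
N = A/λ = 9.985e10 atoms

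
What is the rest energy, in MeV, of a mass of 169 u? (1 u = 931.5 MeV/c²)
E = mc² = 1.574e5 MeV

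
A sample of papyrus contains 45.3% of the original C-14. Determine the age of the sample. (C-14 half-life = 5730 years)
Age = t½ × log₂(1/ratio) = 6546 years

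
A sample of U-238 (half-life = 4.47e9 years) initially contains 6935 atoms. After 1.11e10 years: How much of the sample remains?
N = N₀(1/2)^(t/t½) = 1240 atoms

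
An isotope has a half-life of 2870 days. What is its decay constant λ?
λ = ln(2)/t½ = 2.415e-4 day⁻¹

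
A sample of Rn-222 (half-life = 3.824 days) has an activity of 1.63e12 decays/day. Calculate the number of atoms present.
N = A/λ = 8.992e12 atoms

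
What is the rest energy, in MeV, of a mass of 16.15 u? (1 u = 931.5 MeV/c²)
E = mc² = 15040 MeV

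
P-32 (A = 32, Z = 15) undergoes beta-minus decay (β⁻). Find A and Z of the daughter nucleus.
Daughter: A = 32, Z = 16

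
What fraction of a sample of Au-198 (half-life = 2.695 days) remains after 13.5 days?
N/N₀ = (1/2)^(t/t½) = 0.03105 = 3.1%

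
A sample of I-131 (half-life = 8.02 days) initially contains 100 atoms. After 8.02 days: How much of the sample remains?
N = N₀(1/2)^(t/t½) = 50 atoms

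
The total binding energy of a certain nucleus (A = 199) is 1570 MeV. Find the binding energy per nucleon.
B.E./A = 1570/199 = 7.889 MeV/nucleon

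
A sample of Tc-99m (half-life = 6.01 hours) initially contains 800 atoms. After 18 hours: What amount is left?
N = N₀(1/2)^(t/t½) = 100.3 atoms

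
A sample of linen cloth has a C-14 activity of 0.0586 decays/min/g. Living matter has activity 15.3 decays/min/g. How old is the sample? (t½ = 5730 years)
Age = t½ × log₂(A₀/A) = 46000 years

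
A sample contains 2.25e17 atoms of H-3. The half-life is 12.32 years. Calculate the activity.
A = λN = 1.266e16 decays/year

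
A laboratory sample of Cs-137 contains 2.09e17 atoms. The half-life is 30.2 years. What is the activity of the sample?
A = λN = 4.797e15 decays/year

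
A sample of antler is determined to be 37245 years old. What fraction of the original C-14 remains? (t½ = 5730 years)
N/N₀ = (1/2)^(t/t½) = 0.01105 = 1.1%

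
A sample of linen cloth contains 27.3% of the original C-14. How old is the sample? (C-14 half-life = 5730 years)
Age = t½ × log₂(1/ratio) = 10730 years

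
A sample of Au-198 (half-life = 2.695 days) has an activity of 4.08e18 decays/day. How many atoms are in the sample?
N = A/λ = 1.586e19 atoms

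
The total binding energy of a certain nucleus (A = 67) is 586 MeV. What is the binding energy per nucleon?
B.E./A = 586/67 = 8.746 MeV/nucleon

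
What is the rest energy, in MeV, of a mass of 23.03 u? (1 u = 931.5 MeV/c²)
E = mc² = 21450 MeV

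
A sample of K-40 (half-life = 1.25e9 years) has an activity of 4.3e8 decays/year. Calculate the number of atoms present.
N = A/λ = 7.754e17 atoms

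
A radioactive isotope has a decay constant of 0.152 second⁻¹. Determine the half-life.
t½ = ln(2)/λ = 4.56 seconds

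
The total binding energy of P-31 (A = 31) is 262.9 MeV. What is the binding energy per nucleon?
B.E./A = 262.9/31 = 8.481 MeV/nucleon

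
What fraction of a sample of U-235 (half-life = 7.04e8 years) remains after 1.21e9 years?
N/N₀ = (1/2)^(t/t½) = 0.3038 = 30.4%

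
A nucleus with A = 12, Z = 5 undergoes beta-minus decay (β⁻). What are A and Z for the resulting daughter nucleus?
Daughter: A = 12, Z = 6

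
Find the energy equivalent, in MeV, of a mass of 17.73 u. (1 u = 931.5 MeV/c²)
E = mc² = 16520 MeV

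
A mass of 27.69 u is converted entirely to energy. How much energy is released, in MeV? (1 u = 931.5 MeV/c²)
E = mc² = 25790 MeV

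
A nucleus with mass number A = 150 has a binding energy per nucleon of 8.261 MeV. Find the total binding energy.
B.E. = 8.261 × 150 = 1239 MeV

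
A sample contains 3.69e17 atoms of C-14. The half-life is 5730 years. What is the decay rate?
A = λN = 4.464e13 decays/year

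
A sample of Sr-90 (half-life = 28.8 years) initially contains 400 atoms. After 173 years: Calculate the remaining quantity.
N = N₀(1/2)^(t/t½) = 6.22 atoms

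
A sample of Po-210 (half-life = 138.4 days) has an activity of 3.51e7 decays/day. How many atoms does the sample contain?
N = A/λ = 7.008e9 atoms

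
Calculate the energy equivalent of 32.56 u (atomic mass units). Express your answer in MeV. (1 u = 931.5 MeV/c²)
E = mc² = 30330 MeV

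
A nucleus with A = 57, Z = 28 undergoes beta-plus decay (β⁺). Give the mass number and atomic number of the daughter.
Daughter: A = 57, Z = 27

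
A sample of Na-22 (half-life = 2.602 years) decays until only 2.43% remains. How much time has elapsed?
t = t½ × log₂(N₀/N) = 13.95 years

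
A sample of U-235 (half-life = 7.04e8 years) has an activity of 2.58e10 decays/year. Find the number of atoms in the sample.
N = A/λ = 2.62e19 atoms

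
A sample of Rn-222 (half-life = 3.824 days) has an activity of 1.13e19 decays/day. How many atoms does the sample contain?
N = A/λ = 6.234e19 atoms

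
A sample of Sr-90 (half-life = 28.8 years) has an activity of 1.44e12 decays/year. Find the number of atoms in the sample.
N = A/λ = 5.983e13 atoms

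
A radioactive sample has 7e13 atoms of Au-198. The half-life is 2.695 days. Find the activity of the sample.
A = λN = 1.8e13 decays/day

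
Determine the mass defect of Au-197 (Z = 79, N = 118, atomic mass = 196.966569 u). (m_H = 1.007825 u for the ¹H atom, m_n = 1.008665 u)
Δm = Z·m_H + N·m_n − M = 1.674 u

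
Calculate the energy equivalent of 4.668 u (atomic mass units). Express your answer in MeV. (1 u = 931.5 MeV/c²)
E = mc² = 4348 MeV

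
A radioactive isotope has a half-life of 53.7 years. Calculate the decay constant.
λ = ln(2)/t½ = 0.01291 year⁻¹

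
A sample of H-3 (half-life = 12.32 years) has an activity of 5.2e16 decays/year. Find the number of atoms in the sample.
N = A/λ = 9.242e17 atoms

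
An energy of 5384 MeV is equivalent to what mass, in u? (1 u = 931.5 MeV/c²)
m = E/c² = 5.78 u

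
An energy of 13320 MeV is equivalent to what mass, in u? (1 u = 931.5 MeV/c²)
m = E/c² = 14.3 u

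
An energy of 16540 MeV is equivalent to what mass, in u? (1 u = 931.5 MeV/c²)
m = E/c² = 17.76 u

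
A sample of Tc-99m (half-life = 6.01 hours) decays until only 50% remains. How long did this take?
t = t½ × log₂(N₀/N) = 6.01 hours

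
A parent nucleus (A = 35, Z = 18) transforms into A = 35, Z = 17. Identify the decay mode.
ΔA = 0, ΔZ = -1 ⇒ beta-plus decay (β⁺) or electron capture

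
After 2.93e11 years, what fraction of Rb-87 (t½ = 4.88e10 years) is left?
N/N₀ = (1/2)^(t/t½) = 0.01558 = 1.56%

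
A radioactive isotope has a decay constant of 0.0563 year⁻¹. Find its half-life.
t½ = ln(2)/λ = 12.31 years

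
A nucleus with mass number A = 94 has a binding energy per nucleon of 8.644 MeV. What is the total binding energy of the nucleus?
B.E. = 8.644 × 94 = 812.5 MeV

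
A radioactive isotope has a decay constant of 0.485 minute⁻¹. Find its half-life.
t½ = ln(2)/λ = 1.429 minutes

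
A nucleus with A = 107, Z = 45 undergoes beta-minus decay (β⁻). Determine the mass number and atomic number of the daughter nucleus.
Daughter: A = 107, Z = 46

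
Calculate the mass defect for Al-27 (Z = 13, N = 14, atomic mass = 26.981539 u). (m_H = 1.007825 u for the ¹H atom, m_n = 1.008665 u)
Δm = Z·m_H + N·m_n − M = 0.2415 u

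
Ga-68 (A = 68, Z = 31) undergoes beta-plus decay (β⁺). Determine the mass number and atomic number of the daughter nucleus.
Daughter: A = 68, Z = 30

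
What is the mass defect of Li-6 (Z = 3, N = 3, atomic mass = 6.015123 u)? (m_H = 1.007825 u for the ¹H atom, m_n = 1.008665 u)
Δm = Z·m_H + N·m_n − M = 0.03435 u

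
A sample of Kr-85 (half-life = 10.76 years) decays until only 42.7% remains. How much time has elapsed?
t = t½ × log₂(N₀/N) = 13.21 years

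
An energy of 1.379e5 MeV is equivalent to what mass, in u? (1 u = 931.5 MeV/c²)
m = E/c² = 148 u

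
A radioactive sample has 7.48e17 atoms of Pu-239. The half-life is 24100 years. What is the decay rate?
A = λN = 2.151e13 decays/year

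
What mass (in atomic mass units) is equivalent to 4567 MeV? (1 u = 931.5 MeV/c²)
m = E/c² = 4.903 u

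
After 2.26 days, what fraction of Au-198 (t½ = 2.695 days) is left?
N/N₀ = (1/2)^(t/t½) = 0.5592 = 55.9%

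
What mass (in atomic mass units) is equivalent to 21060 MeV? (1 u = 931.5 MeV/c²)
m = E/c² = 22.61 u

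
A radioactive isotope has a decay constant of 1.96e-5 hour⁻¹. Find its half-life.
t½ = ln(2)/λ = 35360 hours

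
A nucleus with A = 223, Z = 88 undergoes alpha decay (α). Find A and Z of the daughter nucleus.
Daughter: A = 219, Z = 86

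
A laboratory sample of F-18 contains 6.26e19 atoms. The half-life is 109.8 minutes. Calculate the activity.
A = λN = 3.952e17 decays/minute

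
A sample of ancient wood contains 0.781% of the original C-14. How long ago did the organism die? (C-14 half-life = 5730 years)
Age = t½ × log₂(1/ratio) = 40110 years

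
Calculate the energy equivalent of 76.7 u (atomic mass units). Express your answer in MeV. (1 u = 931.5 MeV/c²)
E = mc² = 71450 MeV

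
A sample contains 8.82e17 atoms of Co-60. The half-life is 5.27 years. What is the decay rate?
A = λN = 1.16e17 decays/year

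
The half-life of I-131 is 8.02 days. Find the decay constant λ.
λ = ln(2)/t½ = 0.08643 day⁻¹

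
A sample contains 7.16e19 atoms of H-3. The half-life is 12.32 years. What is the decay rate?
A = λN = 4.028e18 decays/year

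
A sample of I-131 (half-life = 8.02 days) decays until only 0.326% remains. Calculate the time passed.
t = t½ × log₂(N₀/N) = 66.25 days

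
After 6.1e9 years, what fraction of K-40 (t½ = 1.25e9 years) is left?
N/N₀ = (1/2)^(t/t½) = 0.03396 = 3.4%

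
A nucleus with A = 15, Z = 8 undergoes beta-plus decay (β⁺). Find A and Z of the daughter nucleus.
Daughter: A = 15, Z = 7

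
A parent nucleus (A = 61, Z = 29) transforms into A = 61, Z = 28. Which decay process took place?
ΔA = 0, ΔZ = -1 ⇒ beta-plus decay (β⁺) or electron capture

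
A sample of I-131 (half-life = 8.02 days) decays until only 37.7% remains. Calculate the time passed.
t = t½ × log₂(N₀/N) = 11.29 days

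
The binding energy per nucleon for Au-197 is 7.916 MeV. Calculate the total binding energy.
B.E. = 7.916 × 197 = 1559 MeV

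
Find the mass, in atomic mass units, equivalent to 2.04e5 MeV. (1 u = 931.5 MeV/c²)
m = E/c² = 219 u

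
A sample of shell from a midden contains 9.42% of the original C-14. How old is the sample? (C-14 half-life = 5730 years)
Age = t½ × log₂(1/ratio) = 19530 years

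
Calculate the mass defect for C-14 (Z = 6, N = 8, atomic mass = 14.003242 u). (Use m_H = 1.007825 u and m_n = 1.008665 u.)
Δm = Z·m_H + N·m_n − M = 0.113 u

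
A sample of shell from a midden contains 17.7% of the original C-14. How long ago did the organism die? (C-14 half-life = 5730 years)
Age = t½ × log₂(1/ratio) = 14310 years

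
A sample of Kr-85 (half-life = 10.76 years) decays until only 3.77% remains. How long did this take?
t = t½ × log₂(N₀/N) = 50.89 years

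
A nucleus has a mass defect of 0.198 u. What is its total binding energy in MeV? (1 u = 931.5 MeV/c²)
B.E. = Δm × 931.5 = 184.4 MeV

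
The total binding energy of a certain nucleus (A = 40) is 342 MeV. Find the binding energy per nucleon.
B.E./A = 342/40 = 8.55 MeV/nucleon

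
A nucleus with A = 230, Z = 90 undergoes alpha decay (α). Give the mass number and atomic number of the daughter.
Daughter: A = 226, Z = 88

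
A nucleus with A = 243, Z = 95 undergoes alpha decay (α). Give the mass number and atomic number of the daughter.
Daughter: A = 239, Z = 93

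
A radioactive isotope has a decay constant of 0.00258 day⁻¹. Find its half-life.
t½ = ln(2)/λ = 268.7 days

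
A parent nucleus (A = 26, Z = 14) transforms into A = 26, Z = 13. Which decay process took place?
ΔA = 0, ΔZ = -1 ⇒ beta-plus decay (β⁺) or electron capture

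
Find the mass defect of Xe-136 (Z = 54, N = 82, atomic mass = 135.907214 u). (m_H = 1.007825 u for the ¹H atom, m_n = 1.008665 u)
Δm = Z·m_H + N·m_n − M = 1.226 u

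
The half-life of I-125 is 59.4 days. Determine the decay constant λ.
λ = ln(2)/t½ = 0.01167 day⁻¹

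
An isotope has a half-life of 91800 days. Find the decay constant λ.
λ = ln(2)/t½ = 7.551e-6 day⁻¹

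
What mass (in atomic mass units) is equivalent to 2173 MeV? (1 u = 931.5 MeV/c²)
m = E/c² = 2.333 u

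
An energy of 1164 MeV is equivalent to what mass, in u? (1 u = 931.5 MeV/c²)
m = E/c² = 1.25 u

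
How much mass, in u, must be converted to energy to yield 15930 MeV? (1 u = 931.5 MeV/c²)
m = E/c² = 17.1 u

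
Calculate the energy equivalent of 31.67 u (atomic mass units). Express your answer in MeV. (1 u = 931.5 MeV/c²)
E = mc² = 29500 MeV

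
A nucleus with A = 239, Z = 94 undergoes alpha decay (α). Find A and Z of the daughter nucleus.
Daughter: A = 235, Z = 92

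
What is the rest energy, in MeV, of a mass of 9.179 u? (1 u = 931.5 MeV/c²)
E = mc² = 8550 MeV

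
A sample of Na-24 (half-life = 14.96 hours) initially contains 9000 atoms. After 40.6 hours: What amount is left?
N = N₀(1/2)^(t/t½) = 1372 atoms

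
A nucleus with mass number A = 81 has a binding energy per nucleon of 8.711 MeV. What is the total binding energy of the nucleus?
B.E. = 8.711 × 81 = 705.6 MeV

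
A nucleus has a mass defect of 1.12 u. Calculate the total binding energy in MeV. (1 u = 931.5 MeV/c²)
B.E. = Δm × 931.5 = 1043 MeV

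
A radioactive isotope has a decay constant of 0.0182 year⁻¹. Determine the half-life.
t½ = ln(2)/λ = 38.09 years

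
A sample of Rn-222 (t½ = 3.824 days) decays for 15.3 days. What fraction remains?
N/N₀ = (1/2)^(t/t½) = 0.06245 = 6.25%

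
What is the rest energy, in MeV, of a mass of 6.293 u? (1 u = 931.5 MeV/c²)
E = mc² = 5862 MeV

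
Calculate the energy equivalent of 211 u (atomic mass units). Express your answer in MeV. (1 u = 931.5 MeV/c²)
E = mc² = 1.965e5 MeV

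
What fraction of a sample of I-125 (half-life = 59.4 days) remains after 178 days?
N/N₀ = (1/2)^(t/t½) = 0.1253 = 12.5%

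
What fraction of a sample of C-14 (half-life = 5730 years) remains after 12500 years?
N/N₀ = (1/2)^(t/t½) = 0.2204 = 22%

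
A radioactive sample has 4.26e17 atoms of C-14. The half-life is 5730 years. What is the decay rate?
A = λN = 5.153e13 decays/year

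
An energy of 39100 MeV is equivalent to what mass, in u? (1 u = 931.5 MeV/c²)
m = E/c² = 41.98 u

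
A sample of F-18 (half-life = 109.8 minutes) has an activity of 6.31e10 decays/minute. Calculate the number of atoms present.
N = A/λ = 9.996e12 atoms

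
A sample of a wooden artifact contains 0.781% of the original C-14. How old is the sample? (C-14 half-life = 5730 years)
Age = t½ × log₂(1/ratio) = 40110 years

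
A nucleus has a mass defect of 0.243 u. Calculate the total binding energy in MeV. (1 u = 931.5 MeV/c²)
B.E. = Δm × 931.5 = 226.4 MeV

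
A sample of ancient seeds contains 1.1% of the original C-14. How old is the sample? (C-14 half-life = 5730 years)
Age = t½ × log₂(1/ratio) = 37280 years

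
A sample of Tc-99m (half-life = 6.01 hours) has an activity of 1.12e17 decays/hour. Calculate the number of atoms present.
N = A/λ = 9.711e17 atoms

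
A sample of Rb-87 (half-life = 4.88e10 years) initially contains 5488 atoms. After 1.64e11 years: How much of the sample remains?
N = N₀(1/2)^(t/t½) = 534.3 atoms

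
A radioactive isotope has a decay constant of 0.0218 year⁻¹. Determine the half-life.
t½ = ln(2)/λ = 31.8 years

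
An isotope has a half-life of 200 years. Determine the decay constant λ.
λ = ln(2)/t½ = 0.003466 year⁻¹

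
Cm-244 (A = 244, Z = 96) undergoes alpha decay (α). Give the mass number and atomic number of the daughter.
Daughter: A = 240, Z = 94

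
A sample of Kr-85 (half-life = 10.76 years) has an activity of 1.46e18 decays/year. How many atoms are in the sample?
N = A/λ = 2.266e19 atoms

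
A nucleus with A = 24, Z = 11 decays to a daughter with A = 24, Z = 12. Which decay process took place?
ΔA = 0, ΔZ = +1 ⇒ beta-minus decay (β⁻)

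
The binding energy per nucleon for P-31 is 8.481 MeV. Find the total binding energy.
B.E. = 8.481 × 31 = 262.9 MeV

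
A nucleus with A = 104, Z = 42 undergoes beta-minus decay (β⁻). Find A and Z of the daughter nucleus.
Daughter: A = 104, Z = 43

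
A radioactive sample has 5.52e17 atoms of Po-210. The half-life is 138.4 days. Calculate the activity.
A = λN = 2.765e15 decays/day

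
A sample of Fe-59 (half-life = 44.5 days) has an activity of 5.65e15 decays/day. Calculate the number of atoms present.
N = A/λ = 3.627e17 atoms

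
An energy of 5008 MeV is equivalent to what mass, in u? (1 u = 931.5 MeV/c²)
m = E/c² = 5.376 u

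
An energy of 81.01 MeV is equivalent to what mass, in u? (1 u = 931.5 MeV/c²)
m = E/c² = 0.08697 u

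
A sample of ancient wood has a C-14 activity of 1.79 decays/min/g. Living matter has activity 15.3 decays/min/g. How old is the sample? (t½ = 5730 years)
Age = t½ × log₂(A₀/A) = 17740 years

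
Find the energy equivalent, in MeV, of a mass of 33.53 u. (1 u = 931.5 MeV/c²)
E = mc² = 31230 MeV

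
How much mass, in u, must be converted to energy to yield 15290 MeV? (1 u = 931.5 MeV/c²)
m = E/c² = 16.41 u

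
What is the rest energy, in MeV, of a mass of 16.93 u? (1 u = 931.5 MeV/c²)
E = mc² = 15770 MeV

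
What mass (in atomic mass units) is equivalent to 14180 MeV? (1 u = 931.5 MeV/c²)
m = E/c² = 15.22 u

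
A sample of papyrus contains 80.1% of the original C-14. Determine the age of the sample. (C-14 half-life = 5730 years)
Age = t½ × log₂(1/ratio) = 1834 years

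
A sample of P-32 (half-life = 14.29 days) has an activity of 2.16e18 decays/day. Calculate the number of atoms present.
N = A/λ = 4.453e19 atoms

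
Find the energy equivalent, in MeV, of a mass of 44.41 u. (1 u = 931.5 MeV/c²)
E = mc² = 41370 MeV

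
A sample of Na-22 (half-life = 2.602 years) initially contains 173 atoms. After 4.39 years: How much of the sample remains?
N = N₀(1/2)^(t/t½) = 53.72 atoms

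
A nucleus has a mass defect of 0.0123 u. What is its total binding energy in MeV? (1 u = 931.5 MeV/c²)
B.E. = Δm × 931.5 = 11.46 MeV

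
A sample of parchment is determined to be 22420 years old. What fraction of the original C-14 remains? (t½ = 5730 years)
N/N₀ = (1/2)^(t/t½) = 0.0664 = 6.64%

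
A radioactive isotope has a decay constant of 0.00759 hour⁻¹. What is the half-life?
t½ = ln(2)/λ = 91.32 hours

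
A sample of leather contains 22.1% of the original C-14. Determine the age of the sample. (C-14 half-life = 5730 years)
Age = t½ × log₂(1/ratio) = 12480 years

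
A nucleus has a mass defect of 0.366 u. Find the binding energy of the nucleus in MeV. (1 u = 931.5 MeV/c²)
B.E. = Δm × 931.5 = 340.9 MeV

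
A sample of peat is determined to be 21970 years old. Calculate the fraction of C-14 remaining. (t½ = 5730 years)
N/N₀ = (1/2)^(t/t½) = 0.07011 = 7.01%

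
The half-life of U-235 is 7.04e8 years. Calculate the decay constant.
λ = ln(2)/t½ = 9.846e-10 year⁻¹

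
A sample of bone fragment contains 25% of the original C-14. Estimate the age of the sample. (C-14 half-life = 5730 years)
Age = t½ × log₂(1/ratio) = 11460 years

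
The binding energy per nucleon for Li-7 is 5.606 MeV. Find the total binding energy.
B.E. = 5.606 × 7 = 39.24 MeV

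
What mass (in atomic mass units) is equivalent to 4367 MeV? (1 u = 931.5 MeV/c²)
m = E/c² = 4.688 u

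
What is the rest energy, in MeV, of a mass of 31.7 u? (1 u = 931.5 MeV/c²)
E = mc² = 29530 MeV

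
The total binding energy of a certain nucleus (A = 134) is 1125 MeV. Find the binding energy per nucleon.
B.E./A = 1125/134 = 8.396 MeV/nucleon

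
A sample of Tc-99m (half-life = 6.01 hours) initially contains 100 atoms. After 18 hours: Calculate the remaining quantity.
N = N₀(1/2)^(t/t½) = 12.54 atoms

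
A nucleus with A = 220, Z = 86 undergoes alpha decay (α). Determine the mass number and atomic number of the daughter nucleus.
Daughter: A = 216, Z = 84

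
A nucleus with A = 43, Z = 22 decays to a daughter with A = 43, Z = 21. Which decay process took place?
ΔA = 0, ΔZ = -1 ⇒ beta-plus decay (β⁺) or electron capture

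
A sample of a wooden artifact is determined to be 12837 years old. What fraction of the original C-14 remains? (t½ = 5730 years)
N/N₀ = (1/2)^(t/t½) = 0.2116 = 21.2%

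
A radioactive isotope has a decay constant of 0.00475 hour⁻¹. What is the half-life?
t½ = ln(2)/λ = 145.9 hours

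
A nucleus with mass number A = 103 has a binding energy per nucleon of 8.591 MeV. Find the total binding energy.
B.E. = 8.591 × 103 = 884.9 MeV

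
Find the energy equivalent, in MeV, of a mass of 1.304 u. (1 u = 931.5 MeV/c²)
E = mc² = 1215 MeV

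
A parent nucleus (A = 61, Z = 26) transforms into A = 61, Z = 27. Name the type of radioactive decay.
ΔA = 0, ΔZ = +1 ⇒ beta-minus decay (β⁻)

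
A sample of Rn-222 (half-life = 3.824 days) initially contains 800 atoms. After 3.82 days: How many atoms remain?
N = N₀(1/2)^(t/t½) = 400.3 atoms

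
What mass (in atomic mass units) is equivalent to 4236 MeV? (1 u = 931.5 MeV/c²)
m = E/c² = 4.548 u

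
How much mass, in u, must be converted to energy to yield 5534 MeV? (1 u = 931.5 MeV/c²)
m = E/c² = 5.941 u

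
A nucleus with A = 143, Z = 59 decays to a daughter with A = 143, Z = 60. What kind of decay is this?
ΔA = 0, ΔZ = +1 ⇒ beta-minus decay (β⁻)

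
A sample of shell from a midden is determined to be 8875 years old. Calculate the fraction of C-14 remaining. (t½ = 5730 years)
N/N₀ = (1/2)^(t/t½) = 0.3418 = 34.2%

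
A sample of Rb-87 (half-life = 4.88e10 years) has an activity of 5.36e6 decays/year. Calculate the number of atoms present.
N = A/λ = 3.774e17 atoms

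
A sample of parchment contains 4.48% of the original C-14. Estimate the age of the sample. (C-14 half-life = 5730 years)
Age = t½ × log₂(1/ratio) = 25670 years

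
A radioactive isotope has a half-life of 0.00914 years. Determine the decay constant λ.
λ = ln(2)/t½ = 75.84 year⁻¹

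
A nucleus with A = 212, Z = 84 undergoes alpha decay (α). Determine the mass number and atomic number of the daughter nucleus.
Daughter: A = 208, Z = 82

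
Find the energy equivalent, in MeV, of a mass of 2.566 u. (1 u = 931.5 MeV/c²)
E = mc² = 2390 MeV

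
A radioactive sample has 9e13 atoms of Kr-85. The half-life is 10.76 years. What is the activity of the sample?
A = λN = 5.798e12 decays/year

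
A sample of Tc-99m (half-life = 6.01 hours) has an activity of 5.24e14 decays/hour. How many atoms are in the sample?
N = A/λ = 4.543e15 atoms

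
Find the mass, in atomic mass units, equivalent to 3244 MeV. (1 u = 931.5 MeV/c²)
m = E/c² = 3.483 u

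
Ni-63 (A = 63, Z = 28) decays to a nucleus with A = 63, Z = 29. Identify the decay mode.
ΔA = 0, ΔZ = +1 ⇒ beta-minus decay (β⁻)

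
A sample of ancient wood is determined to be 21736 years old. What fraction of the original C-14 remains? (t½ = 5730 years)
N/N₀ = (1/2)^(t/t½) = 0.07212 = 7.21%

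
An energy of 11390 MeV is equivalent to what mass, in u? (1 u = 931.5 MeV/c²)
m = E/c² = 12.23 u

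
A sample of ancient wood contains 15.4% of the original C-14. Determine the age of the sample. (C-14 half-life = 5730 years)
Age = t½ × log₂(1/ratio) = 15470 years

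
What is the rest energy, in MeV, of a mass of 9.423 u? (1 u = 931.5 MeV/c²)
E = mc² = 8778 MeV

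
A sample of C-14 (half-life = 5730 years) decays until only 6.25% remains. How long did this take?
t = t½ × log₂(N₀/N) = 22920 years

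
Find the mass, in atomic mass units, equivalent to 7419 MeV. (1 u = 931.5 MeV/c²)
m = E/c² = 7.965 u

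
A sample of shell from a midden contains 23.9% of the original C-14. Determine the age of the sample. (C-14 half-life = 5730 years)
Age = t½ × log₂(1/ratio) = 11830 years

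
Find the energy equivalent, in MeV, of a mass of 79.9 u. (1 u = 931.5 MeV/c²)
E = mc² = 74430 MeV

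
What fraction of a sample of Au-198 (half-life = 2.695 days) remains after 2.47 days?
N/N₀ = (1/2)^(t/t½) = 0.5298 = 53%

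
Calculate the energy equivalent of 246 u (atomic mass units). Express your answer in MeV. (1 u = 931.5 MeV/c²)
E = mc² = 2.291e5 MeV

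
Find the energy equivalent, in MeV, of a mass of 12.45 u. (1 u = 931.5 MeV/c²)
E = mc² = 11600 MeV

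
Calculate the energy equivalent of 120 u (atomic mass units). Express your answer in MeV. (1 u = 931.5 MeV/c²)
E = mc² = 1.118e5 MeV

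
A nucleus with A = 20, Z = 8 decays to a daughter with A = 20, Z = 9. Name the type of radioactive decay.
ΔA = 0, ΔZ = +1 ⇒ beta-minus decay (β⁻)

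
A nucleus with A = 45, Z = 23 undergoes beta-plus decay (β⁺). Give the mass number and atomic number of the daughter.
Daughter: A = 45, Z = 22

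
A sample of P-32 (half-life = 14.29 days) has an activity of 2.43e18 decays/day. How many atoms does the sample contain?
N = A/λ = 5.01e19 atoms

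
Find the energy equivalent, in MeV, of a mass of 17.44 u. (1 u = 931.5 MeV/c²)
E = mc² = 16250 MeV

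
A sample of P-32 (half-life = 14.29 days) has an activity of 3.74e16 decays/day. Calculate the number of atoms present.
N = A/λ = 7.71e17 atoms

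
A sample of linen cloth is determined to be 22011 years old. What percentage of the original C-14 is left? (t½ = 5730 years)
N/N₀ = (1/2)^(t/t½) = 0.06976 = 6.98%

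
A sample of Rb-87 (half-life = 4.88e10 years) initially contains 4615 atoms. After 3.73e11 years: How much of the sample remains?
N = N₀(1/2)^(t/t½) = 23.08 atoms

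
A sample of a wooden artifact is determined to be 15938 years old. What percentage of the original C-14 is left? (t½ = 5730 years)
N/N₀ = (1/2)^(t/t½) = 0.1454 = 14.5%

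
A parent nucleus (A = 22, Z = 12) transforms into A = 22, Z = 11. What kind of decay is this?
ΔA = 0, ΔZ = -1 ⇒ beta-plus decay (β⁺) or electron capture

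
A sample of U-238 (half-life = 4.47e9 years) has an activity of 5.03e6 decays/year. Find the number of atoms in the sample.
N = A/λ = 3.244e16 atoms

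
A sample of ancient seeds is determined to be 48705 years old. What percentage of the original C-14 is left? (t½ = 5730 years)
N/N₀ = (1/2)^(t/t½) = 0.002762 = 0.276%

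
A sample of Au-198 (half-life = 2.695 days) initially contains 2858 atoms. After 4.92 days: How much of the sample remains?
N = N₀(1/2)^(t/t½) = 806.3 atoms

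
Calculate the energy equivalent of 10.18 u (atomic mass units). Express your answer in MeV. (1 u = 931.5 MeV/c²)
E = mc² = 9483 MeV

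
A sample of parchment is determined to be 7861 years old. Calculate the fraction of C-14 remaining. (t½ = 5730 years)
N/N₀ = (1/2)^(t/t½) = 0.3864 = 38.6%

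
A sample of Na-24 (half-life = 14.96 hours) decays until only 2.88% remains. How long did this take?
t = t½ × log₂(N₀/N) = 76.56 hours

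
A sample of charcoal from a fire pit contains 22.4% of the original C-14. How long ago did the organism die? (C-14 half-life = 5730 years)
Age = t½ × log₂(1/ratio) = 12370 years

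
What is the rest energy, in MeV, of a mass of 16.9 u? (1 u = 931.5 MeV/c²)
E = mc² = 15740 MeV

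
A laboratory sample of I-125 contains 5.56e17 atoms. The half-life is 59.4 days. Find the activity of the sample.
A = λN = 6.488e15 decays/day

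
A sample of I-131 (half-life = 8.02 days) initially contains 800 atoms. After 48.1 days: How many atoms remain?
N = N₀(1/2)^(t/t½) = 12.52 atoms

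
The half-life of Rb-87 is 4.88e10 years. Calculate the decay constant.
λ = ln(2)/t½ = 1.42e-11 year⁻¹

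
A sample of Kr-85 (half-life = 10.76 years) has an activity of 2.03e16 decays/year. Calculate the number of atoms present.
N = A/λ = 3.151e17 atoms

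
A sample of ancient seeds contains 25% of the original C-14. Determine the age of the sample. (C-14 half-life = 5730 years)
Age = t½ × log₂(1/ratio) = 11460 years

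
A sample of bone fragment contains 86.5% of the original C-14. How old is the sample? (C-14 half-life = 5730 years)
Age = t½ × log₂(1/ratio) = 1199 years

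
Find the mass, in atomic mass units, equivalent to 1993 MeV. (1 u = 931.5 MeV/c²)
m = E/c² = 2.14 u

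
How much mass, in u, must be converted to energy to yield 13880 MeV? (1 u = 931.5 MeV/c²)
m = E/c² = 14.9 u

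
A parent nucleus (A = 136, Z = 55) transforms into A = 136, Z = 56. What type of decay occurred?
ΔA = 0, ΔZ = +1 ⇒ beta-minus decay (β⁻)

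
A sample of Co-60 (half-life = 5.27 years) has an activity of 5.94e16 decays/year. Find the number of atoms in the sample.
N = A/λ = 4.516e17 atoms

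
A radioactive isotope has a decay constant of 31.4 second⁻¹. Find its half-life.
t½ = ln(2)/λ = 0.02207 seconds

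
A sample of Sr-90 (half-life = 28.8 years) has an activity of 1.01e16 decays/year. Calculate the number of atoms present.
N = A/λ = 4.197e17 atoms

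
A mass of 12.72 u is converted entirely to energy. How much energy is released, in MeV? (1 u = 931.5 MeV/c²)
E = mc² = 11850 MeV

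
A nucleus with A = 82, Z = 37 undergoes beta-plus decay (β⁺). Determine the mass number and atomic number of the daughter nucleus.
Daughter: A = 82, Z = 36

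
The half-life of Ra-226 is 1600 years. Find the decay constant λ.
λ = ln(2)/t½ = 4.332e-4 year⁻¹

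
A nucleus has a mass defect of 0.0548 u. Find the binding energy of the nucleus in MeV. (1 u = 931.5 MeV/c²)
B.E. = Δm × 931.5 = 51.05 MeV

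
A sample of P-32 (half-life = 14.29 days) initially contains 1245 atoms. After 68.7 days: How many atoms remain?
N = N₀(1/2)^(t/t½) = 44.46 atoms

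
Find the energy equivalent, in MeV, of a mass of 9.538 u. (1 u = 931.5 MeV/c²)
E = mc² = 8885 MeV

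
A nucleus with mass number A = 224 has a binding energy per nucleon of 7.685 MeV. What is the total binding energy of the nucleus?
B.E. = 7.685 × 224 = 1721 MeV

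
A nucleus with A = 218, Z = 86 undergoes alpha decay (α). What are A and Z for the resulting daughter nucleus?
Daughter: A = 214, Z = 84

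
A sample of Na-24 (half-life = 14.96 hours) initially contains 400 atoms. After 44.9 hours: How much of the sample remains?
N = N₀(1/2)^(t/t½) = 49.95 atoms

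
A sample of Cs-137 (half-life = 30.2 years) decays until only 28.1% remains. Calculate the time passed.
t = t½ × log₂(N₀/N) = 55.31 years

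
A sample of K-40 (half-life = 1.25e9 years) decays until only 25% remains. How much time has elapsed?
t = t½ × log₂(N₀/N) = 2.5e9 years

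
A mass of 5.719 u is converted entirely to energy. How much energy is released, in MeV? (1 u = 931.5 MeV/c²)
E = mc² = 5327 MeV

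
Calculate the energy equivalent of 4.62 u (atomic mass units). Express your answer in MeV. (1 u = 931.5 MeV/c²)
E = mc² = 4304 MeV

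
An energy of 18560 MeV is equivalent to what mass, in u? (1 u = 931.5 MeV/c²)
m = E/c² = 19.92 u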